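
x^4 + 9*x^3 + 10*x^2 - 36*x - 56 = (x - 2)*(x + 2)^2*(x + 7)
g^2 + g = g*(g + 1)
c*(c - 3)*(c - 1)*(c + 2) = c^4 - 2*c^3 - 5*c^2 + 6*c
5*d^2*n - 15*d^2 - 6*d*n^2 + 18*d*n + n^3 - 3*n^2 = (-5*d + n)*(-d + n)*(n - 3)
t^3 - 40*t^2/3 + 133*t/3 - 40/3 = (t - 8)*(t - 5)*(t - 1/3)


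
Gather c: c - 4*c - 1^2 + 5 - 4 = -3*c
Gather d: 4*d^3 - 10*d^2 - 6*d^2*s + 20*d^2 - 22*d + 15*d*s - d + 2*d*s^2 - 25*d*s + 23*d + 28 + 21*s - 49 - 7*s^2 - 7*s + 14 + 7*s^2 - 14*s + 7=4*d^3 + d^2*(10 - 6*s) + d*(2*s^2 - 10*s)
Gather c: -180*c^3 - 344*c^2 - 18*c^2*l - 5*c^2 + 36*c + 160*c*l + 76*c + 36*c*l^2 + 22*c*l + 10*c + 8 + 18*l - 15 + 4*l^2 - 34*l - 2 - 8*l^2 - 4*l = -180*c^3 + c^2*(-18*l - 349) + c*(36*l^2 + 182*l + 122) - 4*l^2 - 20*l - 9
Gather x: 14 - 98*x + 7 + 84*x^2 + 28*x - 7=84*x^2 - 70*x + 14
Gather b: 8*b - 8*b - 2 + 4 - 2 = 0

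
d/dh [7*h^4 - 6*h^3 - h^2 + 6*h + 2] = 28*h^3 - 18*h^2 - 2*h + 6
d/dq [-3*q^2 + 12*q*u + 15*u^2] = -6*q + 12*u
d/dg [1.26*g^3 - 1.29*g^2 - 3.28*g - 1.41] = 3.78*g^2 - 2.58*g - 3.28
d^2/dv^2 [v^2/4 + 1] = 1/2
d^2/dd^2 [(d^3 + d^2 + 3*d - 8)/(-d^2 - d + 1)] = 8*(-d^3 + 6*d^2 + 3*d + 3)/(d^6 + 3*d^5 - 5*d^3 + 3*d - 1)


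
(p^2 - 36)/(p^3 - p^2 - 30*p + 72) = (p - 6)/(p^2 - 7*p + 12)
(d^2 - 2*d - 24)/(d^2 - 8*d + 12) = (d + 4)/(d - 2)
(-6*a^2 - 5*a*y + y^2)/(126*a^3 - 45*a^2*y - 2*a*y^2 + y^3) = (a + y)/(-21*a^2 + 4*a*y + y^2)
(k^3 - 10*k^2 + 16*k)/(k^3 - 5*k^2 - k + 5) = k*(k^2 - 10*k + 16)/(k^3 - 5*k^2 - k + 5)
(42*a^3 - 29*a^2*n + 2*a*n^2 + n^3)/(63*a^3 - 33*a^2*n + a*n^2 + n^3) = (2*a - n)/(3*a - n)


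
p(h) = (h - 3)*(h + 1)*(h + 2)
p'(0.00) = -7.00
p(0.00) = -6.00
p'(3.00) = 20.00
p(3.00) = 0.00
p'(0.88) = -4.68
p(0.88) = -11.48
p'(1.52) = -0.07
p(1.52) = -13.13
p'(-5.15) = 72.57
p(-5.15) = -106.54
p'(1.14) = -3.10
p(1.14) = -12.50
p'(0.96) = -4.24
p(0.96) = -11.84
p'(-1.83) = 3.05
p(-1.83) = 0.68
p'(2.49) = 11.60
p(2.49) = -7.99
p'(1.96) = 4.52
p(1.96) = -12.19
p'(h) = (h - 3)*(h + 1) + (h - 3)*(h + 2) + (h + 1)*(h + 2) = 3*h^2 - 7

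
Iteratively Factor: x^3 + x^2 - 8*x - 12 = (x + 2)*(x^2 - x - 6) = (x - 3)*(x + 2)*(x + 2)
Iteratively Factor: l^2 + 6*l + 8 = (l + 4)*(l + 2)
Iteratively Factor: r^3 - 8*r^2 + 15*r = (r - 3)*(r^2 - 5*r) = r*(r - 3)*(r - 5)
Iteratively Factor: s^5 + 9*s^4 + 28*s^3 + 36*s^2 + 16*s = (s + 2)*(s^4 + 7*s^3 + 14*s^2 + 8*s) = (s + 2)*(s + 4)*(s^3 + 3*s^2 + 2*s) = s*(s + 2)*(s + 4)*(s^2 + 3*s + 2) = s*(s + 1)*(s + 2)*(s + 4)*(s + 2)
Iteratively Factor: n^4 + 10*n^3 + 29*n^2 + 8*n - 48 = (n + 3)*(n^3 + 7*n^2 + 8*n - 16) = (n + 3)*(n + 4)*(n^2 + 3*n - 4) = (n - 1)*(n + 3)*(n + 4)*(n + 4)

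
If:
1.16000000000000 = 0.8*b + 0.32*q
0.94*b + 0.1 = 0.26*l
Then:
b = 1.45 - 0.4*q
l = 5.62692307692308 - 1.44615384615385*q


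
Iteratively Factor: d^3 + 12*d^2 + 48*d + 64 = (d + 4)*(d^2 + 8*d + 16) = (d + 4)^2*(d + 4)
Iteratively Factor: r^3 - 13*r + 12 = (r + 4)*(r^2 - 4*r + 3) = (r - 1)*(r + 4)*(r - 3)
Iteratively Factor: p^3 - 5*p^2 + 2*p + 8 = (p + 1)*(p^2 - 6*p + 8) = (p - 4)*(p + 1)*(p - 2)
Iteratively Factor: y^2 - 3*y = (y)*(y - 3)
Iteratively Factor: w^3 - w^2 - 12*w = (w - 4)*(w^2 + 3*w) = (w - 4)*(w + 3)*(w)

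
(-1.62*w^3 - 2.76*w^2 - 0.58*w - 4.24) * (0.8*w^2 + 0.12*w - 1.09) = -1.296*w^5 - 2.4024*w^4 + 0.9706*w^3 - 0.4532*w^2 + 0.1234*w + 4.6216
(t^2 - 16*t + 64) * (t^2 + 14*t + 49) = t^4 - 2*t^3 - 111*t^2 + 112*t + 3136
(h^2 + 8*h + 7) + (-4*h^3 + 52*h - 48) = -4*h^3 + h^2 + 60*h - 41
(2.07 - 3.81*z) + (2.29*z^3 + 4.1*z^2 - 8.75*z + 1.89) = 2.29*z^3 + 4.1*z^2 - 12.56*z + 3.96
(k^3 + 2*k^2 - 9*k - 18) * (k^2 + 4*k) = k^5 + 6*k^4 - k^3 - 54*k^2 - 72*k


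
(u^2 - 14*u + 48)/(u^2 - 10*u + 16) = (u - 6)/(u - 2)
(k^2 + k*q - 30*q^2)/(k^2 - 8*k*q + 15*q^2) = (-k - 6*q)/(-k + 3*q)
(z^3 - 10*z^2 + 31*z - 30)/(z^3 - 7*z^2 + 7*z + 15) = (z - 2)/(z + 1)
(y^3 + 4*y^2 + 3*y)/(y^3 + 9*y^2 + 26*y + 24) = y*(y + 1)/(y^2 + 6*y + 8)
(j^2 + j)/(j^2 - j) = (j + 1)/(j - 1)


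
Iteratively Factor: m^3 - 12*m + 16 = (m - 2)*(m^2 + 2*m - 8) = (m - 2)*(m + 4)*(m - 2)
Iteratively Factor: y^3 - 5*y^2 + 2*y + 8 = (y - 4)*(y^2 - y - 2) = (y - 4)*(y - 2)*(y + 1)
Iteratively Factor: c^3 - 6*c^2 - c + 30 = (c + 2)*(c^2 - 8*c + 15) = (c - 3)*(c + 2)*(c - 5)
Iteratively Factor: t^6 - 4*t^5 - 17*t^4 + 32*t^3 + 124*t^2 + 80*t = (t + 2)*(t^5 - 6*t^4 - 5*t^3 + 42*t^2 + 40*t) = (t - 4)*(t + 2)*(t^4 - 2*t^3 - 13*t^2 - 10*t) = (t - 5)*(t - 4)*(t + 2)*(t^3 + 3*t^2 + 2*t) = (t - 5)*(t - 4)*(t + 1)*(t + 2)*(t^2 + 2*t) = t*(t - 5)*(t - 4)*(t + 1)*(t + 2)*(t + 2)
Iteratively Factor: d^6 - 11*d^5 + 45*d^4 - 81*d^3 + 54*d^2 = (d - 2)*(d^5 - 9*d^4 + 27*d^3 - 27*d^2) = d*(d - 2)*(d^4 - 9*d^3 + 27*d^2 - 27*d) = d*(d - 3)*(d - 2)*(d^3 - 6*d^2 + 9*d) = d*(d - 3)^2*(d - 2)*(d^2 - 3*d) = d*(d - 3)^3*(d - 2)*(d)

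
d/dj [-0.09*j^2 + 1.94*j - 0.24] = 1.94 - 0.18*j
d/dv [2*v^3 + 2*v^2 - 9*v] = 6*v^2 + 4*v - 9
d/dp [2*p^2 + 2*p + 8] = 4*p + 2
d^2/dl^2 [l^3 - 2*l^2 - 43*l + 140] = 6*l - 4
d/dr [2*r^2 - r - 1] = 4*r - 1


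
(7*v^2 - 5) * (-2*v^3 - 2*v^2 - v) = -14*v^5 - 14*v^4 + 3*v^3 + 10*v^2 + 5*v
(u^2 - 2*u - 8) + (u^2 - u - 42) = 2*u^2 - 3*u - 50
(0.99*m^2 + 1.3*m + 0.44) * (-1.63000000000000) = -1.6137*m^2 - 2.119*m - 0.7172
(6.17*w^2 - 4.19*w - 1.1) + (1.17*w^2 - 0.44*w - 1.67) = 7.34*w^2 - 4.63*w - 2.77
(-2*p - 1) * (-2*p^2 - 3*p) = 4*p^3 + 8*p^2 + 3*p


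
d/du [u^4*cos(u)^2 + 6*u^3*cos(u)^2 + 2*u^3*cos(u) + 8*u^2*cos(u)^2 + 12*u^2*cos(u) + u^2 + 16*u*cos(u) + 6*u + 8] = -u^4*sin(2*u) - 2*u^3*sin(u) - 6*u^3*sin(2*u) + 4*u^3*cos(u)^2 - 12*u^2*sin(u) - 8*u^2*sin(2*u) + 18*u^2*cos(u)^2 + 6*u^2*cos(u) - 16*u*sin(u) + 16*u*cos(u)^2 + 24*u*cos(u) + 2*u + 16*cos(u) + 6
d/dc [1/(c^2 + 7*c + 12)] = (-2*c - 7)/(c^2 + 7*c + 12)^2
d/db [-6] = 0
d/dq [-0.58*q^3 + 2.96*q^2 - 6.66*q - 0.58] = -1.74*q^2 + 5.92*q - 6.66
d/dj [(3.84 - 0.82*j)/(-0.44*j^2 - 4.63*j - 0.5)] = (-0.3608*j^2 + 3.3792*j + 18.1892)/(0.1936*j^4 + 4.0744*j^3 + 21.8769*j^2 + 4.63*j + 0.25)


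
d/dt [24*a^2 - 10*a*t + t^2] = -10*a + 2*t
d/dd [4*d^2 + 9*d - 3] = 8*d + 9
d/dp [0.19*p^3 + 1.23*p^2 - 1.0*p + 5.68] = 0.57*p^2 + 2.46*p - 1.0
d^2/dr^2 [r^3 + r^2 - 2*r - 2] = 6*r + 2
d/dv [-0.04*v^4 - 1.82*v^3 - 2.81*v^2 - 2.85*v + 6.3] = -0.16*v^3 - 5.46*v^2 - 5.62*v - 2.85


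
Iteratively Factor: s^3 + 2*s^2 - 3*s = (s)*(s^2 + 2*s - 3) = s*(s + 3)*(s - 1)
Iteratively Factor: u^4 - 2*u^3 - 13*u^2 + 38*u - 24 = (u - 3)*(u^3 + u^2 - 10*u + 8) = (u - 3)*(u - 1)*(u^2 + 2*u - 8) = (u - 3)*(u - 2)*(u - 1)*(u + 4)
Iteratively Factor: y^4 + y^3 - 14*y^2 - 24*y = (y)*(y^3 + y^2 - 14*y - 24) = y*(y + 3)*(y^2 - 2*y - 8) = y*(y - 4)*(y + 3)*(y + 2)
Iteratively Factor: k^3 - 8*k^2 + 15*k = (k - 5)*(k^2 - 3*k) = (k - 5)*(k - 3)*(k)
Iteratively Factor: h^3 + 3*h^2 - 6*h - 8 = (h + 4)*(h^2 - h - 2) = (h - 2)*(h + 4)*(h + 1)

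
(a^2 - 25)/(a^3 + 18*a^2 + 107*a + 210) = (a - 5)/(a^2 + 13*a + 42)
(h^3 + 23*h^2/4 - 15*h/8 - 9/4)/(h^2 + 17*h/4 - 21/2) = (8*h^2 - 2*h - 3)/(2*(4*h - 7))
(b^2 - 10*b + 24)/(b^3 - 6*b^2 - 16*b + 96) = 1/(b + 4)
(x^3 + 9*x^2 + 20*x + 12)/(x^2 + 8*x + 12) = x + 1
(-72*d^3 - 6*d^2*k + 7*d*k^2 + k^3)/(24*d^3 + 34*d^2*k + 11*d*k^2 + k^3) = (-3*d + k)/(d + k)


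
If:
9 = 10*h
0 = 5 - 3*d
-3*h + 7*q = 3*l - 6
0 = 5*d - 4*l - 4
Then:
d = 5/3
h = 9/10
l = 13/12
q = -1/140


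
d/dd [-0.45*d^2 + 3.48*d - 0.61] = 3.48 - 0.9*d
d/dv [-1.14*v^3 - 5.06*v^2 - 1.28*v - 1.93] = -3.42*v^2 - 10.12*v - 1.28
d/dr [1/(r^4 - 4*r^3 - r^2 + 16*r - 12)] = 2*(-2*r^3 + 6*r^2 + r - 8)/(-r^4 + 4*r^3 + r^2 - 16*r + 12)^2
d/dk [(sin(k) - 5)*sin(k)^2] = (3*sin(k) - 10)*sin(k)*cos(k)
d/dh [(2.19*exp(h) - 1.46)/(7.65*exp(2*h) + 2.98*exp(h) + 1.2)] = (-16.7535*exp(2*h) + 22.338*exp(h) + 6.9788)*exp(h)/(58.5225*exp(4*h) + 45.594*exp(3*h) + 27.2404*exp(2*h) + 7.152*exp(h) + 1.44)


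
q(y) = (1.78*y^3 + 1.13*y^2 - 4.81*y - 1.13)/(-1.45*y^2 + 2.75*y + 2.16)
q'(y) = (2.9*y - 2.75)*(1.78*y^3 + 1.13*y^2 - 4.81*y - 1.13)/(-1.45*y^2 + 2.75*y + 2.16)^2 + (5.34*y^2 + 2.26*y - 4.81)/(-1.45*y^2 + 2.75*y + 2.16) = (-2.581*y^4 + 9.79*y^3 + 7.6674*y^2 + 1.6046*y - 7.2821)/(2.1025*y^4 - 7.975*y^3 + 1.2985*y^2 + 11.88*y + 4.6656)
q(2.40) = 45.20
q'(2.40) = 543.29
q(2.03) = 4.90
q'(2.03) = 21.02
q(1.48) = -0.00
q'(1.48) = 3.35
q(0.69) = -0.99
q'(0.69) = 0.01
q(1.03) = -0.85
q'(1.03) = 0.86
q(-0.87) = -2.06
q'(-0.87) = -6.11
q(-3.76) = 2.15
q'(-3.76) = -1.14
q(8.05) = -13.81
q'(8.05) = -1.08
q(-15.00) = 15.55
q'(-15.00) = -1.21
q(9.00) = -14.85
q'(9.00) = -1.12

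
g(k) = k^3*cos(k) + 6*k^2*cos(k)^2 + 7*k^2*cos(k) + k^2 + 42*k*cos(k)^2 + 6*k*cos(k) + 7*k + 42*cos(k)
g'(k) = -k^3*sin(k) - 12*k^2*sin(k)*cos(k) - 7*k^2*sin(k) + 3*k^2*cos(k) - 84*k*sin(k)*cos(k) - 6*k*sin(k) + 12*k*cos(k)^2 + 14*k*cos(k) + 2*k - 42*sin(k) + 42*cos(k)^2 + 6*cos(k) + 7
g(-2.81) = -129.98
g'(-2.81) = 80.35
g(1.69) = 6.78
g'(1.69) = -48.89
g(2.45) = 18.20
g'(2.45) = 73.49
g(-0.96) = 6.74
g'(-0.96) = 13.98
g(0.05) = 44.73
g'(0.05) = 53.97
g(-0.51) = 17.02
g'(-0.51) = 35.91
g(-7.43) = -4.39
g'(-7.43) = 2.35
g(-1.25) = 2.24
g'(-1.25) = 20.49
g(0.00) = 42.00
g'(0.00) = 55.00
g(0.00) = 42.00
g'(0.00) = 55.00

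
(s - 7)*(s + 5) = s^2 - 2*s - 35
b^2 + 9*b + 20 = (b + 4)*(b + 5)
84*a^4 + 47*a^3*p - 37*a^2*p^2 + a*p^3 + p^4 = (-4*a + p)*(-3*a + p)*(a + p)*(7*a + p)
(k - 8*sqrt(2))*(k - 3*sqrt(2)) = k^2 - 11*sqrt(2)*k + 48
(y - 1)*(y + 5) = y^2 + 4*y - 5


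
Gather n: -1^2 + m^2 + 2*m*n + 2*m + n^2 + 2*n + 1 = m^2 + 2*m + n^2 + n*(2*m + 2)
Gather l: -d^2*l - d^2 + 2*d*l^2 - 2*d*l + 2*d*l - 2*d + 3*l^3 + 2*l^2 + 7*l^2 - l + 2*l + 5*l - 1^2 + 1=-d^2 - 2*d + 3*l^3 + l^2*(2*d + 9) + l*(6 - d^2)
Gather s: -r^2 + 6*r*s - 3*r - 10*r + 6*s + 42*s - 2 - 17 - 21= -r^2 - 13*r + s*(6*r + 48) - 40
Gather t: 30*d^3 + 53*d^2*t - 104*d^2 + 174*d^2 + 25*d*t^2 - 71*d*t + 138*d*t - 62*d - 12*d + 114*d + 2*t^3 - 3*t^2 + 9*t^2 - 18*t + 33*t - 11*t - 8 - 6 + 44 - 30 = 30*d^3 + 70*d^2 + 40*d + 2*t^3 + t^2*(25*d + 6) + t*(53*d^2 + 67*d + 4)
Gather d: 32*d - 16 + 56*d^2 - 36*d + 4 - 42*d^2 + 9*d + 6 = 14*d^2 + 5*d - 6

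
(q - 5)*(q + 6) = q^2 + q - 30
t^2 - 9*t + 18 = (t - 6)*(t - 3)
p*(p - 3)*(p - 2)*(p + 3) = p^4 - 2*p^3 - 9*p^2 + 18*p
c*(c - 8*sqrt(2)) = c^2 - 8*sqrt(2)*c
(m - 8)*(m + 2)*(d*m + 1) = d*m^3 - 6*d*m^2 - 16*d*m + m^2 - 6*m - 16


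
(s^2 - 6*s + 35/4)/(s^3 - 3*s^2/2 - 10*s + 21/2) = (s - 5/2)/(s^2 + 2*s - 3)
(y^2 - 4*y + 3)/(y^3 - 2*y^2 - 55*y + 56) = (y - 3)/(y^2 - y - 56)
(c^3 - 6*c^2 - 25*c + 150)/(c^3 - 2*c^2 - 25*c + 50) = (c - 6)/(c - 2)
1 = 1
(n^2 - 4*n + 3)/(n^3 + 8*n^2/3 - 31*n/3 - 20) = 3*(n - 1)/(3*n^2 + 17*n + 20)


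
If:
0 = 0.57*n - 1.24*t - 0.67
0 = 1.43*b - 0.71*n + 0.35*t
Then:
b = 0.835357624831309*t + 0.583609373083057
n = 2.17543859649123*t + 1.17543859649123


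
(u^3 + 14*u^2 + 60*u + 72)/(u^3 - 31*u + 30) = (u^2 + 8*u + 12)/(u^2 - 6*u + 5)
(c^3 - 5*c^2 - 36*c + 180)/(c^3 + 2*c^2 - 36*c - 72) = (c - 5)/(c + 2)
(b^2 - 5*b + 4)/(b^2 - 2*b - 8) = (b - 1)/(b + 2)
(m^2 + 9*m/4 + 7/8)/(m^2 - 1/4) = (4*m + 7)/(2*(2*m - 1))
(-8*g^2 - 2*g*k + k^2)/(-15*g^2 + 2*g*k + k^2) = (-8*g^2 - 2*g*k + k^2)/(-15*g^2 + 2*g*k + k^2)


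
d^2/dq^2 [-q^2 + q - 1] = -2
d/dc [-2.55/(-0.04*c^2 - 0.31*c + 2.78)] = (-0.204*c - 0.7905)/(0.04*c^2 + 0.31*c - 2.78)^2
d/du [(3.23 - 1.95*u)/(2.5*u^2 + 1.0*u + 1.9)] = (4.875*u^2 - 16.15*u - 6.935)/(6.25*u^4 + 5.0*u^3 + 10.5*u^2 + 3.8*u + 3.61)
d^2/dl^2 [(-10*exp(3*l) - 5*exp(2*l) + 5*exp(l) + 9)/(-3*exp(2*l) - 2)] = (90*exp(6*l) + 75*exp(4*l) - 444*exp(3*l) + 540*exp(2*l) + 296*exp(l) - 20)*exp(l)/(27*exp(6*l) + 54*exp(4*l) + 36*exp(2*l) + 8)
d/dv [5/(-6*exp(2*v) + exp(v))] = 5*(12*exp(v) - 1)*exp(-v)/(6*exp(v) - 1)^2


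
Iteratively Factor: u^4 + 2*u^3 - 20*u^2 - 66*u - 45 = (u + 3)*(u^3 - u^2 - 17*u - 15) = (u - 5)*(u + 3)*(u^2 + 4*u + 3) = (u - 5)*(u + 3)^2*(u + 1)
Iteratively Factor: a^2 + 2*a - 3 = (a - 1)*(a + 3)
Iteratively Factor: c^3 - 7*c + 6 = (c - 1)*(c^2 + c - 6) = (c - 2)*(c - 1)*(c + 3)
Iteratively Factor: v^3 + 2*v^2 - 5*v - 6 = (v + 1)*(v^2 + v - 6) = (v - 2)*(v + 1)*(v + 3)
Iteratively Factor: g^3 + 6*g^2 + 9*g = (g + 3)*(g^2 + 3*g) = (g + 3)^2*(g)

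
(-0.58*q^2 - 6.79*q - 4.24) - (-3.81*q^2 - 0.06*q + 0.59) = 3.23*q^2 - 6.73*q - 4.83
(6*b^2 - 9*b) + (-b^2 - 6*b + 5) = 5*b^2 - 15*b + 5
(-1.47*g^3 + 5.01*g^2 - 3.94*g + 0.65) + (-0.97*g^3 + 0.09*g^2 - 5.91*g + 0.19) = -2.44*g^3 + 5.1*g^2 - 9.85*g + 0.84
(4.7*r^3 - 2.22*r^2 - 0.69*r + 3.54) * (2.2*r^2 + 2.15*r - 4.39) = 10.34*r^5 + 5.221*r^4 - 26.924*r^3 + 16.0503*r^2 + 10.6401*r - 15.5406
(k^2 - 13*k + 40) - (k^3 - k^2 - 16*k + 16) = -k^3 + 2*k^2 + 3*k + 24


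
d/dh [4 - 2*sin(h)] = -2*cos(h)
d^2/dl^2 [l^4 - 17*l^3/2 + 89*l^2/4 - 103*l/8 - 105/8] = 12*l^2 - 51*l + 89/2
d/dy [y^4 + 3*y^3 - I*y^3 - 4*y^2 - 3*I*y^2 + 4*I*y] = 4*y^3 + y^2*(9 - 3*I) + y*(-8 - 6*I) + 4*I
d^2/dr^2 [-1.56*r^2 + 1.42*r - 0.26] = -3.12000000000000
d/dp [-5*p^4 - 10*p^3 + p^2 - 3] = 2*p*(-10*p^2 - 15*p + 1)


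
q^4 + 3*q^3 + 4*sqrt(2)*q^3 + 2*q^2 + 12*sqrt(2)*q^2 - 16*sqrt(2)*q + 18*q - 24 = (q - 1)*(q + 4)*(q + sqrt(2))*(q + 3*sqrt(2))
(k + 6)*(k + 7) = k^2 + 13*k + 42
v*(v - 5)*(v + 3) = v^3 - 2*v^2 - 15*v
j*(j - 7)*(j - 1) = j^3 - 8*j^2 + 7*j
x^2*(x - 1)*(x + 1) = x^4 - x^2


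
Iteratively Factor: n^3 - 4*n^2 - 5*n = (n)*(n^2 - 4*n - 5) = n*(n - 5)*(n + 1)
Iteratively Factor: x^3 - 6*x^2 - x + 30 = (x + 2)*(x^2 - 8*x + 15) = (x - 3)*(x + 2)*(x - 5)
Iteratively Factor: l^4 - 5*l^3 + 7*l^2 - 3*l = (l - 1)*(l^3 - 4*l^2 + 3*l) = (l - 1)^2*(l^2 - 3*l) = (l - 3)*(l - 1)^2*(l)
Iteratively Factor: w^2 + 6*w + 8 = (w + 4)*(w + 2)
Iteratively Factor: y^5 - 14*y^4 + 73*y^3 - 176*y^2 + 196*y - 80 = (y - 1)*(y^4 - 13*y^3 + 60*y^2 - 116*y + 80) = (y - 4)*(y - 1)*(y^3 - 9*y^2 + 24*y - 20) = (y - 4)*(y - 2)*(y - 1)*(y^2 - 7*y + 10) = (y - 5)*(y - 4)*(y - 2)*(y - 1)*(y - 2)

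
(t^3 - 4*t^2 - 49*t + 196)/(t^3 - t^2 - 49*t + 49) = (t - 4)/(t - 1)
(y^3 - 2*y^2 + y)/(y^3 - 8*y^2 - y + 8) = y*(y - 1)/(y^2 - 7*y - 8)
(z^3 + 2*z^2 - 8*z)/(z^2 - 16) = z*(z - 2)/(z - 4)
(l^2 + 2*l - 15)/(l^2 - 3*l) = (l + 5)/l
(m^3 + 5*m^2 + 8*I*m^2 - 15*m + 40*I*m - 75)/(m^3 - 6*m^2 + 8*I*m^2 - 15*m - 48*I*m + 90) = (m + 5)/(m - 6)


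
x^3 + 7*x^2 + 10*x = x*(x + 2)*(x + 5)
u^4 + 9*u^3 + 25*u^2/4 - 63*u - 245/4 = (u - 5/2)*(u + 1)*(u + 7/2)*(u + 7)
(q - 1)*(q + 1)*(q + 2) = q^3 + 2*q^2 - q - 2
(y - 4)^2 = y^2 - 8*y + 16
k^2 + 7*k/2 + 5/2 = (k + 1)*(k + 5/2)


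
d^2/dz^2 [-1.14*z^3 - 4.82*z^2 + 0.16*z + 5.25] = -6.84*z - 9.64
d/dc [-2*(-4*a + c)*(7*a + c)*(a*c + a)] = 2*a*(28*a^2 - 6*a*c - 3*a - 3*c^2 - 2*c)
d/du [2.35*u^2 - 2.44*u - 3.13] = 4.7*u - 2.44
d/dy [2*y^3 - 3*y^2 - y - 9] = 6*y^2 - 6*y - 1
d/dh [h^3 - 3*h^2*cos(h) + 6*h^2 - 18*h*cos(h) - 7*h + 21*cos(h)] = 3*h^2*sin(h) + 3*h^2 + 18*h*sin(h) - 6*h*cos(h) + 12*h - 21*sin(h) - 18*cos(h) - 7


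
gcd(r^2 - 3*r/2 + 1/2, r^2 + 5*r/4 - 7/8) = r - 1/2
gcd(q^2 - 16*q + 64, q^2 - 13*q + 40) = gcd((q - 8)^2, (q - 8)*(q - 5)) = q - 8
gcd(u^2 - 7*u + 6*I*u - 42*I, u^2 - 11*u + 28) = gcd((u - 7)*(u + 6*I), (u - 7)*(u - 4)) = u - 7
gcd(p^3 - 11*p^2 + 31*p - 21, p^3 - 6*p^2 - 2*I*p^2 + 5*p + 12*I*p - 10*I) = p - 1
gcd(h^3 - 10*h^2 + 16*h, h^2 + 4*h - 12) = h - 2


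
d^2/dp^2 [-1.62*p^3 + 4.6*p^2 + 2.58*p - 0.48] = 9.2 - 9.72*p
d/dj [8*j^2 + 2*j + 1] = 16*j + 2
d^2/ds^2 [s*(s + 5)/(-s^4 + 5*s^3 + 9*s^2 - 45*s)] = 2*(-3*s^5 - 15*s^4 + 166*s^3 + 30*s^2 - 675*s - 1935)/(s^9 - 15*s^8 + 48*s^7 + 280*s^6 - 1782*s^5 - 270*s^4 + 17496*s^3 - 19440*s^2 - 54675*s + 91125)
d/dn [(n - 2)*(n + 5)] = 2*n + 3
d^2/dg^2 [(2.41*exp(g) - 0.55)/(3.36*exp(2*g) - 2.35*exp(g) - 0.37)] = (27.207936*exp(4*g) - 5.80776*exp(3*g) + 31.005072*exp(2*g) - 7.86791*exp(g) + 0.808154)*exp(g)/(37.933056*exp(6*g) - 79.59168*exp(5*g) + 43.135344*exp(4*g) + 4.551245*exp(3*g) - 4.750023*exp(2*g) - 0.965145*exp(g) - 0.050653)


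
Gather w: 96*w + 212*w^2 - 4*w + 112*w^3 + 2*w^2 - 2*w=112*w^3 + 214*w^2 + 90*w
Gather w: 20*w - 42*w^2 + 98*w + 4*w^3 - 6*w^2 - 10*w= 4*w^3 - 48*w^2 + 108*w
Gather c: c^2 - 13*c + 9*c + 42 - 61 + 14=c^2 - 4*c - 5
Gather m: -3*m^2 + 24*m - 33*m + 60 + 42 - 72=-3*m^2 - 9*m + 30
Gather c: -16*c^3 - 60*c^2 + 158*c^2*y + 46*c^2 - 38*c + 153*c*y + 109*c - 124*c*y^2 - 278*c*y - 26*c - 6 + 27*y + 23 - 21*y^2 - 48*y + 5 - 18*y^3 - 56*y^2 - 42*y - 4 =-16*c^3 + c^2*(158*y - 14) + c*(-124*y^2 - 125*y + 45) - 18*y^3 - 77*y^2 - 63*y + 18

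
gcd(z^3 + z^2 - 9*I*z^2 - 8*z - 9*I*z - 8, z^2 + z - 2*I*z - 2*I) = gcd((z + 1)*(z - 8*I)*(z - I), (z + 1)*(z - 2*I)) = z + 1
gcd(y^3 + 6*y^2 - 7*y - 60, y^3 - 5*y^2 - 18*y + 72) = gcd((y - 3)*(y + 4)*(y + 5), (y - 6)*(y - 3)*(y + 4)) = y^2 + y - 12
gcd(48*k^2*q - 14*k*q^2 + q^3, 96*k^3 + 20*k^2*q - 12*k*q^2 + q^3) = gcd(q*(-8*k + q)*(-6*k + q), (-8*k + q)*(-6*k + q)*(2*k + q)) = 48*k^2 - 14*k*q + q^2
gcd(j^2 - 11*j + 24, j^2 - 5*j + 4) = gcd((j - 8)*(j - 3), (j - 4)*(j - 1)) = 1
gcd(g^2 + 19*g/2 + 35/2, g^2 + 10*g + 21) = g + 7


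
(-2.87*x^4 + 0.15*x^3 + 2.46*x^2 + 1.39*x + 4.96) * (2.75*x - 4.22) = -7.8925*x^5 + 12.5239*x^4 + 6.132*x^3 - 6.5587*x^2 + 7.7742*x - 20.9312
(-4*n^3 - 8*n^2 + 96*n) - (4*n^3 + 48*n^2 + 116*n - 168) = -8*n^3 - 56*n^2 - 20*n + 168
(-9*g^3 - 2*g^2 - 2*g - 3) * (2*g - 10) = -18*g^4 + 86*g^3 + 16*g^2 + 14*g + 30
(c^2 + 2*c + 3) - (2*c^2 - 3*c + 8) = -c^2 + 5*c - 5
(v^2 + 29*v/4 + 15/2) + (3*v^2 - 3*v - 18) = 4*v^2 + 17*v/4 - 21/2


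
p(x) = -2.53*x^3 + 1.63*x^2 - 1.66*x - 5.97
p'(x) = -7.59*x^2 + 3.26*x - 1.66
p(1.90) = -20.59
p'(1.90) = -22.87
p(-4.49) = 263.36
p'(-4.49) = -169.31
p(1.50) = -13.33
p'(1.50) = -13.85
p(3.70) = -117.95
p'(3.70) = -93.51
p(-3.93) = 179.30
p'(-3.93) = -131.70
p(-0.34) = -5.12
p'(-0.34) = -3.65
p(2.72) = -49.34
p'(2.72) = -48.95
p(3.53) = -102.81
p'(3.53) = -84.73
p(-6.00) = 609.15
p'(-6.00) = -294.46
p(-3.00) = 81.99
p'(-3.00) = -79.75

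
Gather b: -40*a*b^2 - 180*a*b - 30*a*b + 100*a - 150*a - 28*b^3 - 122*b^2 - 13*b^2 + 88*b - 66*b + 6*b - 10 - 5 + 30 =-50*a - 28*b^3 + b^2*(-40*a - 135) + b*(28 - 210*a) + 15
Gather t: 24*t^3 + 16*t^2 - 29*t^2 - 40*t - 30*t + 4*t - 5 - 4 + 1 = 24*t^3 - 13*t^2 - 66*t - 8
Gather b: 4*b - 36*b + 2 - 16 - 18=-32*b - 32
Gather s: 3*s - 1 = 3*s - 1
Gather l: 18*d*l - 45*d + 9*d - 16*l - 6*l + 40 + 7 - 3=-36*d + l*(18*d - 22) + 44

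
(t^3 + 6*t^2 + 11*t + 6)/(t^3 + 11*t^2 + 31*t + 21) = (t + 2)/(t + 7)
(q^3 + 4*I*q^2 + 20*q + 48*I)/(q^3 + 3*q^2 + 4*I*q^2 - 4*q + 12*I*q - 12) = (q^2 + 2*I*q + 24)/(q^2 + q*(3 + 2*I) + 6*I)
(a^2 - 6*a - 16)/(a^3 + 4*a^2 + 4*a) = (a - 8)/(a*(a + 2))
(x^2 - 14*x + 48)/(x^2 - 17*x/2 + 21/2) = 2*(x^2 - 14*x + 48)/(2*x^2 - 17*x + 21)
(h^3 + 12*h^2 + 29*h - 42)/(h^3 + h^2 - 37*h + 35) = (h + 6)/(h - 5)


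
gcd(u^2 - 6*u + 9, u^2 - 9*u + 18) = u - 3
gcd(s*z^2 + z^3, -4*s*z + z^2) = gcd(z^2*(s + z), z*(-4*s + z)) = z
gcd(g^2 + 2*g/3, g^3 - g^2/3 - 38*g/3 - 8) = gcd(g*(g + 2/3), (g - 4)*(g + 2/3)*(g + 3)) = g + 2/3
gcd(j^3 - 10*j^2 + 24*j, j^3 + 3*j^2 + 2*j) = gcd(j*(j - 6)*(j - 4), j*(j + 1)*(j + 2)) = j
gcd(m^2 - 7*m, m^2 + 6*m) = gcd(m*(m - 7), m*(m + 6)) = m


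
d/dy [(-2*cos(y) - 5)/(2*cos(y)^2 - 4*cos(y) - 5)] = 2*(-10*cos(y) - cos(2*y) + 4)*sin(y)/(4*cos(y) - cos(2*y) + 4)^2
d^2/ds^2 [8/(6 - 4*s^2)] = 48*(-2*s^2 - 1)/(2*s^2 - 3)^3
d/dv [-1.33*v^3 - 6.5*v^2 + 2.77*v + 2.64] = -3.99*v^2 - 13.0*v + 2.77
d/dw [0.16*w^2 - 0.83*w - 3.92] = 0.32*w - 0.83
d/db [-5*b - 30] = -5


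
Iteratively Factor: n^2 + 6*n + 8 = (n + 4)*(n + 2)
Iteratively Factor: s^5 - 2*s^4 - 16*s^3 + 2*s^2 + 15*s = (s - 5)*(s^4 + 3*s^3 - s^2 - 3*s) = (s - 5)*(s + 1)*(s^3 + 2*s^2 - 3*s) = (s - 5)*(s - 1)*(s + 1)*(s^2 + 3*s) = (s - 5)*(s - 1)*(s + 1)*(s + 3)*(s)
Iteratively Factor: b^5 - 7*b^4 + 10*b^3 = (b - 2)*(b^4 - 5*b^3) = b*(b - 2)*(b^3 - 5*b^2) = b*(b - 5)*(b - 2)*(b^2) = b^2*(b - 5)*(b - 2)*(b)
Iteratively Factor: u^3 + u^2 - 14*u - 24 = (u + 2)*(u^2 - u - 12) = (u - 4)*(u + 2)*(u + 3)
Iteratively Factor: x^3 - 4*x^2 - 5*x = (x - 5)*(x^2 + x) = (x - 5)*(x + 1)*(x)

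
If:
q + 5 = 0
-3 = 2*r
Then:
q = -5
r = -3/2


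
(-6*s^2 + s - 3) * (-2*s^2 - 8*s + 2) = 12*s^4 + 46*s^3 - 14*s^2 + 26*s - 6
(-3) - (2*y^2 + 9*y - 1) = -2*y^2 - 9*y - 2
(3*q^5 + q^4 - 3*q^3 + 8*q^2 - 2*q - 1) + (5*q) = 3*q^5 + q^4 - 3*q^3 + 8*q^2 + 3*q - 1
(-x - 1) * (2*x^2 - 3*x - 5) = -2*x^3 + x^2 + 8*x + 5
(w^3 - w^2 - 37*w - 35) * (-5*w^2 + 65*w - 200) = -5*w^5 + 70*w^4 - 80*w^3 - 2030*w^2 + 5125*w + 7000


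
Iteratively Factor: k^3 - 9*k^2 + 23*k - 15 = (k - 3)*(k^2 - 6*k + 5) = (k - 5)*(k - 3)*(k - 1)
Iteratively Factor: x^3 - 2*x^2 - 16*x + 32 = (x - 4)*(x^2 + 2*x - 8) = (x - 4)*(x + 4)*(x - 2)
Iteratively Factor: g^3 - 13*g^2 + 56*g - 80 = (g - 5)*(g^2 - 8*g + 16) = (g - 5)*(g - 4)*(g - 4)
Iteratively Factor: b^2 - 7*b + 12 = (b - 4)*(b - 3)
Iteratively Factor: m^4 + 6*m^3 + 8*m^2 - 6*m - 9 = (m + 3)*(m^3 + 3*m^2 - m - 3) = (m + 3)^2*(m^2 - 1) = (m + 1)*(m + 3)^2*(m - 1)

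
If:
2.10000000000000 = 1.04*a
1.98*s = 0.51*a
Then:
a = 2.02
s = 0.52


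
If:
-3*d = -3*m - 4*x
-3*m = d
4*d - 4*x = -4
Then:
No Solution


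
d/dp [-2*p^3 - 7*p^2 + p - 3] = -6*p^2 - 14*p + 1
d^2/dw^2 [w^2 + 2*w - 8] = 2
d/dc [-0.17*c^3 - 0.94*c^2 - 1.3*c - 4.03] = -0.51*c^2 - 1.88*c - 1.3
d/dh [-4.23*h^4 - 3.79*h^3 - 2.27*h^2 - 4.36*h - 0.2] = -16.92*h^3 - 11.37*h^2 - 4.54*h - 4.36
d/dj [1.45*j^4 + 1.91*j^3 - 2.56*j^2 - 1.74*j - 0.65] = 5.8*j^3 + 5.73*j^2 - 5.12*j - 1.74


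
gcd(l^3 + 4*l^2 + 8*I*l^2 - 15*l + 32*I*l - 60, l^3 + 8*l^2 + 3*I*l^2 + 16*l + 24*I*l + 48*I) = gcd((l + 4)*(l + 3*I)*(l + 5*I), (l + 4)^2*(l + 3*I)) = l^2 + l*(4 + 3*I) + 12*I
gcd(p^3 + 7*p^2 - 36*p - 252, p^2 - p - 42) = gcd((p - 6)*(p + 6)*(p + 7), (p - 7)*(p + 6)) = p + 6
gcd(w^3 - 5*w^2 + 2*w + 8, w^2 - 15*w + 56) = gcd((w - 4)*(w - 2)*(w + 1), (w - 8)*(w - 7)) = 1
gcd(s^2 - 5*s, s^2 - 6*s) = s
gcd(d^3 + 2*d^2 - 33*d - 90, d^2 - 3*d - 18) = d^2 - 3*d - 18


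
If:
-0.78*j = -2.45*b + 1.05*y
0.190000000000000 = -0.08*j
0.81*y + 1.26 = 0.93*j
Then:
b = -2.59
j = -2.38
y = -4.28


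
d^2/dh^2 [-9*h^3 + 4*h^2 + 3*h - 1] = 8 - 54*h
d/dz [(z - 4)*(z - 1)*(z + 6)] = 3*z^2 + 2*z - 26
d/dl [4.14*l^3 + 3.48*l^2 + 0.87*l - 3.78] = 12.42*l^2 + 6.96*l + 0.87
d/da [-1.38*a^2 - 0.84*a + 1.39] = -2.76*a - 0.84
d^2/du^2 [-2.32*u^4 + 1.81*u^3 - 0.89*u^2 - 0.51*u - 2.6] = -27.84*u^2 + 10.86*u - 1.78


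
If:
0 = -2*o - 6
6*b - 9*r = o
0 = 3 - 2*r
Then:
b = 7/4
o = -3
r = 3/2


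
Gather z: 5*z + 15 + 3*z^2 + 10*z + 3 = 3*z^2 + 15*z + 18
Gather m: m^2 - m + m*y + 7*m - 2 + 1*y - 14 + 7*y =m^2 + m*(y + 6) + 8*y - 16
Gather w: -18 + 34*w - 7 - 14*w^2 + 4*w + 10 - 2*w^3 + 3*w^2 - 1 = -2*w^3 - 11*w^2 + 38*w - 16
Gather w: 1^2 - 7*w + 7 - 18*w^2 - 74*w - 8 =-18*w^2 - 81*w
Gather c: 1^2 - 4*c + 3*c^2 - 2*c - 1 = 3*c^2 - 6*c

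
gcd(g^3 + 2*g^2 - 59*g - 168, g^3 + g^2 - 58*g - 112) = g^2 - g - 56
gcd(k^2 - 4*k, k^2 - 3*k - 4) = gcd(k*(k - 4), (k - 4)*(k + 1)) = k - 4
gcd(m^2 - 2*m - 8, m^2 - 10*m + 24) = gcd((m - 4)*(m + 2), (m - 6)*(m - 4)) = m - 4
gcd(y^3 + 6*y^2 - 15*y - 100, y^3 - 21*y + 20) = y^2 + y - 20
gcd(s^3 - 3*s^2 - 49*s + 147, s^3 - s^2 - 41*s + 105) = s^2 + 4*s - 21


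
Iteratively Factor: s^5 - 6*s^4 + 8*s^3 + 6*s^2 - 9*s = (s)*(s^4 - 6*s^3 + 8*s^2 + 6*s - 9) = s*(s - 1)*(s^3 - 5*s^2 + 3*s + 9) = s*(s - 3)*(s - 1)*(s^2 - 2*s - 3) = s*(s - 3)*(s - 1)*(s + 1)*(s - 3)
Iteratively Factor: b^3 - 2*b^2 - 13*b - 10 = (b + 1)*(b^2 - 3*b - 10) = (b - 5)*(b + 1)*(b + 2)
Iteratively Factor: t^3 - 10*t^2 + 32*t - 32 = (t - 4)*(t^2 - 6*t + 8) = (t - 4)*(t - 2)*(t - 4)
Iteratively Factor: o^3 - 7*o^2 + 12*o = (o - 4)*(o^2 - 3*o) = (o - 4)*(o - 3)*(o)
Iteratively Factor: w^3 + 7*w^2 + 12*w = (w)*(w^2 + 7*w + 12) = w*(w + 3)*(w + 4)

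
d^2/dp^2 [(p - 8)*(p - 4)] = 2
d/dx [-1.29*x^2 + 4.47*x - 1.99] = 4.47 - 2.58*x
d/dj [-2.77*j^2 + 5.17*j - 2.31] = 5.17 - 5.54*j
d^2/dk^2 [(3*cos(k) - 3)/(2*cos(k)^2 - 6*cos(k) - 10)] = 3*(9*sin(k)^4*cos(k) - sin(k)^4 + 40*sin(k)^2 + 77*cos(k)/4 + 45*cos(3*k)/4 - cos(5*k)/2 + 19)/(2*(sin(k)^2 + 3*cos(k) + 4)^3)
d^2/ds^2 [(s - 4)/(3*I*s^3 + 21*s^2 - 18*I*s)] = 2*(s*(I*s^2 + 7*s - 6*I)*(-3*I*s^2 - 14*s - (s - 4)*(3*I*s + 7) + 6*I) + (s - 4)*(3*I*s^2 + 14*s - 6*I)^2)/(3*s^3*(I*s^2 + 7*s - 6*I)^3)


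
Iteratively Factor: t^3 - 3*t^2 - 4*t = (t + 1)*(t^2 - 4*t) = t*(t + 1)*(t - 4)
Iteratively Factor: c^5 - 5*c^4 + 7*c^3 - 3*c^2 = (c - 3)*(c^4 - 2*c^3 + c^2) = (c - 3)*(c - 1)*(c^3 - c^2) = (c - 3)*(c - 1)^2*(c^2) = c*(c - 3)*(c - 1)^2*(c)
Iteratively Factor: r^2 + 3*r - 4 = (r - 1)*(r + 4)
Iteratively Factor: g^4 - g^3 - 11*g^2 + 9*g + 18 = (g + 3)*(g^3 - 4*g^2 + g + 6) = (g - 3)*(g + 3)*(g^2 - g - 2) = (g - 3)*(g + 1)*(g + 3)*(g - 2)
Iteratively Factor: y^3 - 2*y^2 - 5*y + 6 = (y - 3)*(y^2 + y - 2) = (y - 3)*(y - 1)*(y + 2)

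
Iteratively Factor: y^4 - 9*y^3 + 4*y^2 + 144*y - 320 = (y - 5)*(y^3 - 4*y^2 - 16*y + 64) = (y - 5)*(y + 4)*(y^2 - 8*y + 16) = (y - 5)*(y - 4)*(y + 4)*(y - 4)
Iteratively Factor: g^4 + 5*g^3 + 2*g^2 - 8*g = (g)*(g^3 + 5*g^2 + 2*g - 8) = g*(g + 4)*(g^2 + g - 2) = g*(g - 1)*(g + 4)*(g + 2)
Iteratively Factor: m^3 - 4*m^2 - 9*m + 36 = (m + 3)*(m^2 - 7*m + 12) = (m - 3)*(m + 3)*(m - 4)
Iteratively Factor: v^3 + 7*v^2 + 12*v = (v + 3)*(v^2 + 4*v) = v*(v + 3)*(v + 4)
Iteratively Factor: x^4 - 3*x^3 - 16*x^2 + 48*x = (x - 3)*(x^3 - 16*x) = x*(x - 3)*(x^2 - 16) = x*(x - 3)*(x + 4)*(x - 4)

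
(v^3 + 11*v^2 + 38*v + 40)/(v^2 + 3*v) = (v^3 + 11*v^2 + 38*v + 40)/(v*(v + 3))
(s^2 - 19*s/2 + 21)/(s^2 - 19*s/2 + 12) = (2*s^2 - 19*s + 42)/(2*s^2 - 19*s + 24)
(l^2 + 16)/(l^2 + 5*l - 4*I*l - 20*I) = (l + 4*I)/(l + 5)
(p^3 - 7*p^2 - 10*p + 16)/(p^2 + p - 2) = p - 8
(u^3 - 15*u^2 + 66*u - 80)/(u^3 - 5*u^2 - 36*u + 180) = (u^2 - 10*u + 16)/(u^2 - 36)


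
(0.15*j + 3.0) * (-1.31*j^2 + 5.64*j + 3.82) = -0.1965*j^3 - 3.084*j^2 + 17.493*j + 11.46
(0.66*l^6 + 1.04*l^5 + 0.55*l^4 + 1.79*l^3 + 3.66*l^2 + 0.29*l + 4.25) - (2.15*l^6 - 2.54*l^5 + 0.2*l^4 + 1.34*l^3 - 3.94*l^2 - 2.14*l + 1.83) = -1.49*l^6 + 3.58*l^5 + 0.35*l^4 + 0.45*l^3 + 7.6*l^2 + 2.43*l + 2.42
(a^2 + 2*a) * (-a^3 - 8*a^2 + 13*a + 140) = -a^5 - 10*a^4 - 3*a^3 + 166*a^2 + 280*a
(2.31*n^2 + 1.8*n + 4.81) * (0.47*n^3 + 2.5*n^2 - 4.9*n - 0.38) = 1.0857*n^5 + 6.621*n^4 - 4.5583*n^3 + 2.3272*n^2 - 24.253*n - 1.8278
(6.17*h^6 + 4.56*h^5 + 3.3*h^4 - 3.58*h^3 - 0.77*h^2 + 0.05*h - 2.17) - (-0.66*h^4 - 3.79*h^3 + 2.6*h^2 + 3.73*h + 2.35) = 6.17*h^6 + 4.56*h^5 + 3.96*h^4 + 0.21*h^3 - 3.37*h^2 - 3.68*h - 4.52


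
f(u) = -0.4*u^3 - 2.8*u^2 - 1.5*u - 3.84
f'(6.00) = -78.30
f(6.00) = -200.04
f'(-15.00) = -187.50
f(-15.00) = 738.66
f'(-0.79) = 2.18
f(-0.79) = -4.21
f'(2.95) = -28.46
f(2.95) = -42.90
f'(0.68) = -5.86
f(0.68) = -6.28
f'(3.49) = -35.66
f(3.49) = -60.18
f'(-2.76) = 4.81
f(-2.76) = -12.62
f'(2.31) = -20.84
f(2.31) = -27.18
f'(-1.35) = 3.87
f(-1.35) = -5.93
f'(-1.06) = 3.09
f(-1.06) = -4.92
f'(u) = -1.2*u^2 - 5.6*u - 1.5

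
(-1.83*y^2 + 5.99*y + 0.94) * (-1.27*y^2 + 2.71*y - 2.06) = 2.3241*y^4 - 12.5666*y^3 + 18.8089*y^2 - 9.792*y - 1.9364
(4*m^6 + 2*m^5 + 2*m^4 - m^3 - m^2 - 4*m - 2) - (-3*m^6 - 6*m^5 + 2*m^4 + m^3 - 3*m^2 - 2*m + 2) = 7*m^6 + 8*m^5 - 2*m^3 + 2*m^2 - 2*m - 4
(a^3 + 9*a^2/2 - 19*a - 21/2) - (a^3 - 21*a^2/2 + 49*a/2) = 15*a^2 - 87*a/2 - 21/2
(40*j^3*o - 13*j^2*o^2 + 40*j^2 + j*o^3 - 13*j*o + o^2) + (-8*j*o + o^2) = 40*j^3*o - 13*j^2*o^2 + 40*j^2 + j*o^3 - 21*j*o + 2*o^2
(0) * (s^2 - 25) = 0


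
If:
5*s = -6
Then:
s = -6/5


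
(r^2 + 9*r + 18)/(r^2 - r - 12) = (r + 6)/(r - 4)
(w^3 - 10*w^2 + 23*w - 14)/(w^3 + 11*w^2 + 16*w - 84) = (w^2 - 8*w + 7)/(w^2 + 13*w + 42)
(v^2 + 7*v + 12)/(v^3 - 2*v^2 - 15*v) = (v + 4)/(v*(v - 5))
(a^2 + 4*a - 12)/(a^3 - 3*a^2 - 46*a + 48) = (a - 2)/(a^2 - 9*a + 8)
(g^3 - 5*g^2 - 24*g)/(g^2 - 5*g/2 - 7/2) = 2*g*(-g^2 + 5*g + 24)/(-2*g^2 + 5*g + 7)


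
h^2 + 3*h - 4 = (h - 1)*(h + 4)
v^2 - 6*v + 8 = (v - 4)*(v - 2)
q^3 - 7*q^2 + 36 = (q - 6)*(q - 3)*(q + 2)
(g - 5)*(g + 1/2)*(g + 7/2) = g^3 - g^2 - 73*g/4 - 35/4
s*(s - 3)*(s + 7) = s^3 + 4*s^2 - 21*s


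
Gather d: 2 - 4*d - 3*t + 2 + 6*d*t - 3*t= d*(6*t - 4) - 6*t + 4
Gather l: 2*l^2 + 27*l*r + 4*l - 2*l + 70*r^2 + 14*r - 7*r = 2*l^2 + l*(27*r + 2) + 70*r^2 + 7*r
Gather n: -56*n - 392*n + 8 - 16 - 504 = -448*n - 512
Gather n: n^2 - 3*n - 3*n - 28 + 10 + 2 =n^2 - 6*n - 16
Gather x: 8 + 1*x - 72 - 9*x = -8*x - 64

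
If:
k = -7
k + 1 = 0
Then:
No Solution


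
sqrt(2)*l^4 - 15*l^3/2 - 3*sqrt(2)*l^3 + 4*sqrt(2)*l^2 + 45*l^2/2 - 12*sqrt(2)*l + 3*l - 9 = (l - 3)*(l - 3*sqrt(2))*(l - sqrt(2))*(sqrt(2)*l + 1/2)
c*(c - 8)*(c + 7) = c^3 - c^2 - 56*c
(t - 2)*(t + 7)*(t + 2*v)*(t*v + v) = t^4*v + 2*t^3*v^2 + 6*t^3*v + 12*t^2*v^2 - 9*t^2*v - 18*t*v^2 - 14*t*v - 28*v^2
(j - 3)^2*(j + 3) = j^3 - 3*j^2 - 9*j + 27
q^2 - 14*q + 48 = (q - 8)*(q - 6)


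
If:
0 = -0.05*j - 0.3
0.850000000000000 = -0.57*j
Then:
No Solution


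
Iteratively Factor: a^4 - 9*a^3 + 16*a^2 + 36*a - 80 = (a + 2)*(a^3 - 11*a^2 + 38*a - 40) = (a - 4)*(a + 2)*(a^2 - 7*a + 10) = (a - 4)*(a - 2)*(a + 2)*(a - 5)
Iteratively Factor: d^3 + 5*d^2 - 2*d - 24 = (d + 3)*(d^2 + 2*d - 8) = (d + 3)*(d + 4)*(d - 2)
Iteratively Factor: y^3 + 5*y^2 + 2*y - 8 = (y + 2)*(y^2 + 3*y - 4) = (y + 2)*(y + 4)*(y - 1)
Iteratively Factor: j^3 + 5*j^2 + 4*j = (j)*(j^2 + 5*j + 4) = j*(j + 1)*(j + 4)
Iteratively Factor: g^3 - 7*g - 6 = (g + 2)*(g^2 - 2*g - 3) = (g + 1)*(g + 2)*(g - 3)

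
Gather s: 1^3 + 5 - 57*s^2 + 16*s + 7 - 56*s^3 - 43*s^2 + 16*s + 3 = -56*s^3 - 100*s^2 + 32*s + 16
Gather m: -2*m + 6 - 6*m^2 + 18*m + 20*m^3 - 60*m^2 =20*m^3 - 66*m^2 + 16*m + 6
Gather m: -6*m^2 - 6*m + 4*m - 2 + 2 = -6*m^2 - 2*m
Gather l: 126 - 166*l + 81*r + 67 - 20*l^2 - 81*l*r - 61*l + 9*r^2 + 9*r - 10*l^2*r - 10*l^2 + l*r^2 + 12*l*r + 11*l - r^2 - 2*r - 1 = l^2*(-10*r - 30) + l*(r^2 - 69*r - 216) + 8*r^2 + 88*r + 192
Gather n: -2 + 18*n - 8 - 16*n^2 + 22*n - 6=-16*n^2 + 40*n - 16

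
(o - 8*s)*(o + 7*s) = o^2 - o*s - 56*s^2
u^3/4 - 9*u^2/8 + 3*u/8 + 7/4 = (u/4 + 1/4)*(u - 7/2)*(u - 2)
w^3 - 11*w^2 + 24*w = w*(w - 8)*(w - 3)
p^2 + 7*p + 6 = (p + 1)*(p + 6)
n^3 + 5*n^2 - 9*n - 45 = (n - 3)*(n + 3)*(n + 5)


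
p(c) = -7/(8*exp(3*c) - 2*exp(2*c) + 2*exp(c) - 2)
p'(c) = -7*(-24*exp(3*c) + 4*exp(2*c) - 2*exp(c))/(8*exp(3*c) - 2*exp(2*c) + 2*exp(c) - 2)^2 = (42*exp(2*c) - 7*exp(c) + 7/2)*exp(c)/(4*exp(3*c) - exp(2*c) + exp(c) - 1)^2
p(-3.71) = 3.59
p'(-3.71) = 0.09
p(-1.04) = 5.88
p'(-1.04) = 6.27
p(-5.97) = 3.51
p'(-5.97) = 0.01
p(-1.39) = 4.66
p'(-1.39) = 1.93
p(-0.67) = 16.34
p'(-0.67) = 121.76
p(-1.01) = 6.09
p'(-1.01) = 7.18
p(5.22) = -0.00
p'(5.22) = 0.00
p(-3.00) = 3.68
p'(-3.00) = 0.18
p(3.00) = 0.00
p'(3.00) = 0.00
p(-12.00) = 3.50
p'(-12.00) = 0.00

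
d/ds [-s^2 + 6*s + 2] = 6 - 2*s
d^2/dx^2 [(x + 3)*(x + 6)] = 2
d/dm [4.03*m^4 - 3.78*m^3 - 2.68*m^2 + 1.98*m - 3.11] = 16.12*m^3 - 11.34*m^2 - 5.36*m + 1.98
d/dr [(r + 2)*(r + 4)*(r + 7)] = 3*r^2 + 26*r + 50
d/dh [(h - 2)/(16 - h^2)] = (-h^2 + 2*h*(h - 2) + 16)/(h^2 - 16)^2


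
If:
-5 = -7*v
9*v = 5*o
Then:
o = 9/7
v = 5/7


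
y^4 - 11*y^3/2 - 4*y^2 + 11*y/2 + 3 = (y - 6)*(y - 1)*(y + 1/2)*(y + 1)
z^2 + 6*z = z*(z + 6)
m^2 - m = m*(m - 1)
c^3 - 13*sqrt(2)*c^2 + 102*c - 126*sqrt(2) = (c - 7*sqrt(2))*(c - 3*sqrt(2))^2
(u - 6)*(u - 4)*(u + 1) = u^3 - 9*u^2 + 14*u + 24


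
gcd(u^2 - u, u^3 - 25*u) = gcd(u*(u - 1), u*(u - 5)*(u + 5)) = u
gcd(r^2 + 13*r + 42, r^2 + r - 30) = r + 6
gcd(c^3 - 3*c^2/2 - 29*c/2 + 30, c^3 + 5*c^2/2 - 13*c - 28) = c + 4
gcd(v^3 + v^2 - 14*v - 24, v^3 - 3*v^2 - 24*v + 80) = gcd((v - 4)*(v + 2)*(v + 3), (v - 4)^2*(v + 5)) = v - 4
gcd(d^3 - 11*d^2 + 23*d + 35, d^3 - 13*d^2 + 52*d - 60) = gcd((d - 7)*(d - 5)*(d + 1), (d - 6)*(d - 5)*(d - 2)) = d - 5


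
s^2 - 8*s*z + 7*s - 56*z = (s + 7)*(s - 8*z)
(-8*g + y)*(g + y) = -8*g^2 - 7*g*y + y^2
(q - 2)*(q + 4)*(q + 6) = q^3 + 8*q^2 + 4*q - 48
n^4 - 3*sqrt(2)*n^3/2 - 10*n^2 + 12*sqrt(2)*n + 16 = (n - 2*sqrt(2))^2*(n + sqrt(2)/2)*(n + 2*sqrt(2))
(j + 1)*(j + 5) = j^2 + 6*j + 5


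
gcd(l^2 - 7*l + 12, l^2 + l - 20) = l - 4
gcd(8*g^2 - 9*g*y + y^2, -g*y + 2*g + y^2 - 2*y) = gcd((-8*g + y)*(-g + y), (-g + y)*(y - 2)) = -g + y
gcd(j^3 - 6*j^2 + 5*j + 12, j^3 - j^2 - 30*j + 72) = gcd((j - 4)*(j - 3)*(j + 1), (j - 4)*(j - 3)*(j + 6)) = j^2 - 7*j + 12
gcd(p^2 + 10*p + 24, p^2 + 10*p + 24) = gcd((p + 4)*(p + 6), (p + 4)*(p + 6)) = p^2 + 10*p + 24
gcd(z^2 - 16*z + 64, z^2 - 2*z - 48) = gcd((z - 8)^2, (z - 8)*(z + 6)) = z - 8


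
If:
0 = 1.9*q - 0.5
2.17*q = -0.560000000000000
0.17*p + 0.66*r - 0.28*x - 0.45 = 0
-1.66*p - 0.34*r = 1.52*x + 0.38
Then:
No Solution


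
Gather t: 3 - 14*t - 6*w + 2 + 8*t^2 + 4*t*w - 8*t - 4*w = 8*t^2 + t*(4*w - 22) - 10*w + 5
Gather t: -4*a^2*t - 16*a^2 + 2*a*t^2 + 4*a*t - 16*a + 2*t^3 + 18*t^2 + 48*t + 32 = -16*a^2 - 16*a + 2*t^3 + t^2*(2*a + 18) + t*(-4*a^2 + 4*a + 48) + 32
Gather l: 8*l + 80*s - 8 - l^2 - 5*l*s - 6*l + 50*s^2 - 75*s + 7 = -l^2 + l*(2 - 5*s) + 50*s^2 + 5*s - 1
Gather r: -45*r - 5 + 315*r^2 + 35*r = 315*r^2 - 10*r - 5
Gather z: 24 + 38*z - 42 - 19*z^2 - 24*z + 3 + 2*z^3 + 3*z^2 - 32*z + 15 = 2*z^3 - 16*z^2 - 18*z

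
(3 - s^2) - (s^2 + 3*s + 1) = -2*s^2 - 3*s + 2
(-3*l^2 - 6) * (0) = 0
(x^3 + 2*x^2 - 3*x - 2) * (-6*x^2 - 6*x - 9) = -6*x^5 - 18*x^4 - 3*x^3 + 12*x^2 + 39*x + 18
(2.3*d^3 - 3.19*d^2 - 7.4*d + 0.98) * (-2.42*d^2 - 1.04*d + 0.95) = -5.566*d^5 + 5.3278*d^4 + 23.4106*d^3 + 2.2939*d^2 - 8.0492*d + 0.931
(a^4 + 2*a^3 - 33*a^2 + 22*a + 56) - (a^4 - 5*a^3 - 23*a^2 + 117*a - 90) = 7*a^3 - 10*a^2 - 95*a + 146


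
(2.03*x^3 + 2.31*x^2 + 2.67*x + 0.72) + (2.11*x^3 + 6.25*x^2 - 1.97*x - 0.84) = 4.14*x^3 + 8.56*x^2 + 0.7*x - 0.12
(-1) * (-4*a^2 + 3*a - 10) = 4*a^2 - 3*a + 10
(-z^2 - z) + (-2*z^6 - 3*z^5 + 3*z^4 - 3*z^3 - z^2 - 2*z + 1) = -2*z^6 - 3*z^5 + 3*z^4 - 3*z^3 - 2*z^2 - 3*z + 1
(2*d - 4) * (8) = 16*d - 32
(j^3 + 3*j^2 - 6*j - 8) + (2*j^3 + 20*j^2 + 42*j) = 3*j^3 + 23*j^2 + 36*j - 8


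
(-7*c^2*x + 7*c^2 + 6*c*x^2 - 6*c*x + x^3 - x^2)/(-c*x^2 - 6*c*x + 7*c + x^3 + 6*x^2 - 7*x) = (7*c + x)/(x + 7)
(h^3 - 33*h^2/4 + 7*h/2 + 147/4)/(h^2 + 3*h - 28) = (4*h^3 - 33*h^2 + 14*h + 147)/(4*(h^2 + 3*h - 28))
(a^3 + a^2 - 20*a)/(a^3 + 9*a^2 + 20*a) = (a - 4)/(a + 4)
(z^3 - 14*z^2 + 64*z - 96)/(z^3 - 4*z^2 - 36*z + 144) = (z - 4)/(z + 6)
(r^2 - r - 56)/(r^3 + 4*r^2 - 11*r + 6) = (r^2 - r - 56)/(r^3 + 4*r^2 - 11*r + 6)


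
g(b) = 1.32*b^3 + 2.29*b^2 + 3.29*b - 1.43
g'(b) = 3.96*b^2 + 4.58*b + 3.29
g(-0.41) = -2.48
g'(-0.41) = 2.08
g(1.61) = 15.31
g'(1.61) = 20.93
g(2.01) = 25.15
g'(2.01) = 28.49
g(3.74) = 111.96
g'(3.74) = 75.81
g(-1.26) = -4.58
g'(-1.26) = 3.81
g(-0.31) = -2.27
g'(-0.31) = 2.25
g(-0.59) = -2.85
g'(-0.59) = 1.97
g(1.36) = 10.60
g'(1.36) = 16.84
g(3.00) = 64.69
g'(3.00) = 52.67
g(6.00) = 385.87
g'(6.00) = 173.33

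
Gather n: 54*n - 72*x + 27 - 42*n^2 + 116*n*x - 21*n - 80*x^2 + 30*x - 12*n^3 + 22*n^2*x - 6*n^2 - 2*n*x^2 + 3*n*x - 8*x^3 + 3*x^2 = -12*n^3 + n^2*(22*x - 48) + n*(-2*x^2 + 119*x + 33) - 8*x^3 - 77*x^2 - 42*x + 27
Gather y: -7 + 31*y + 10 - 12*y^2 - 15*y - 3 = -12*y^2 + 16*y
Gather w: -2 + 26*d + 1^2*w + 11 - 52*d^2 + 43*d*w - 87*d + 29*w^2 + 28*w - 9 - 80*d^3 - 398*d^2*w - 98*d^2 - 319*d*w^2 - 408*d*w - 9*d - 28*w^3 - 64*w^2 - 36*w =-80*d^3 - 150*d^2 - 70*d - 28*w^3 + w^2*(-319*d - 35) + w*(-398*d^2 - 365*d - 7)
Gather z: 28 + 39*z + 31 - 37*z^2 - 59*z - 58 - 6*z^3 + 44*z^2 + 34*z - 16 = -6*z^3 + 7*z^2 + 14*z - 15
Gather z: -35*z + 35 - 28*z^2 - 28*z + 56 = -28*z^2 - 63*z + 91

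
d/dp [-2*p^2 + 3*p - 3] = 3 - 4*p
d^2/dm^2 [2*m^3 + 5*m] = 12*m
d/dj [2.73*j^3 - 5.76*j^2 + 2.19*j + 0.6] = 8.19*j^2 - 11.52*j + 2.19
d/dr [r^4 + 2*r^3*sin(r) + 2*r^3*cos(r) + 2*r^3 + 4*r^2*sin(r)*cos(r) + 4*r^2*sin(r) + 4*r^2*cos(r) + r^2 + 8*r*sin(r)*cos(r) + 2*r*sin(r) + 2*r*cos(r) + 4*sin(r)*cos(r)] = 2*sqrt(2)*r^3*cos(r + pi/4) + 4*r^3 + 4*r^2*sin(r) + 8*r^2*cos(r) + 4*r^2*cos(2*r) + 2*sqrt(2)*r^2*cos(r + pi/4) + 6*r^2 + 4*r*sin(r) + 2*sqrt(2)*r*sin(r + pi/4) + 4*sqrt(2)*r*sin(2*r + pi/4) + 8*r*cos(r) + 4*r*cos(2*r) + 2*r + 2*sqrt(2)*sin(r + pi/4) + 4*sqrt(2)*sin(2*r + pi/4)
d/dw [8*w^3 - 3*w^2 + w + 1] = 24*w^2 - 6*w + 1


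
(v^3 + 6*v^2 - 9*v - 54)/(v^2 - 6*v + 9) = (v^2 + 9*v + 18)/(v - 3)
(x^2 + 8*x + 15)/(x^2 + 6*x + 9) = (x + 5)/(x + 3)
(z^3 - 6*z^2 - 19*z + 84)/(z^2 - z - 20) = (z^2 - 10*z + 21)/(z - 5)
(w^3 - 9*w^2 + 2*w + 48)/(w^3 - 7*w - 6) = (w - 8)/(w + 1)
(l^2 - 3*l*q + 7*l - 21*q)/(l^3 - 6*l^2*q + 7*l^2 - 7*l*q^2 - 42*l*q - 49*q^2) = (-l + 3*q)/(-l^2 + 6*l*q + 7*q^2)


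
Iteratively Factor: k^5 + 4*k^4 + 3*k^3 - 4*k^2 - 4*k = (k - 1)*(k^4 + 5*k^3 + 8*k^2 + 4*k) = (k - 1)*(k + 2)*(k^3 + 3*k^2 + 2*k) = (k - 1)*(k + 2)^2*(k^2 + k) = k*(k - 1)*(k + 2)^2*(k + 1)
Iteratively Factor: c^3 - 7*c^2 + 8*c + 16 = (c + 1)*(c^2 - 8*c + 16) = (c - 4)*(c + 1)*(c - 4)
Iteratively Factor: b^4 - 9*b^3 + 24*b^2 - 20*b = (b - 5)*(b^3 - 4*b^2 + 4*b) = (b - 5)*(b - 2)*(b^2 - 2*b) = (b - 5)*(b - 2)^2*(b)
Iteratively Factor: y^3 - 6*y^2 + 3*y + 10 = (y - 5)*(y^2 - y - 2) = (y - 5)*(y + 1)*(y - 2)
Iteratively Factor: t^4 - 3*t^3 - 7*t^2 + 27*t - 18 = (t - 1)*(t^3 - 2*t^2 - 9*t + 18) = (t - 3)*(t - 1)*(t^2 + t - 6) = (t - 3)*(t - 1)*(t + 3)*(t - 2)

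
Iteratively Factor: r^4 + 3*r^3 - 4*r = (r)*(r^3 + 3*r^2 - 4) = r*(r + 2)*(r^2 + r - 2) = r*(r - 1)*(r + 2)*(r + 2)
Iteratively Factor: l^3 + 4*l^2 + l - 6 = (l + 2)*(l^2 + 2*l - 3) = (l + 2)*(l + 3)*(l - 1)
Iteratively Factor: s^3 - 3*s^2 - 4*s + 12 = (s - 3)*(s^2 - 4) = (s - 3)*(s - 2)*(s + 2)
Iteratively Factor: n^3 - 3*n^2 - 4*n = (n - 4)*(n^2 + n) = n*(n - 4)*(n + 1)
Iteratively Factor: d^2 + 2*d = (d + 2)*(d)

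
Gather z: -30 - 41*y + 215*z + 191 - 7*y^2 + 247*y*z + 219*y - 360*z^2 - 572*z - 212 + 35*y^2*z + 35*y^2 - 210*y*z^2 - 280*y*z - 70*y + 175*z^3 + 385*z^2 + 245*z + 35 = 28*y^2 + 108*y + 175*z^3 + z^2*(25 - 210*y) + z*(35*y^2 - 33*y - 112) - 16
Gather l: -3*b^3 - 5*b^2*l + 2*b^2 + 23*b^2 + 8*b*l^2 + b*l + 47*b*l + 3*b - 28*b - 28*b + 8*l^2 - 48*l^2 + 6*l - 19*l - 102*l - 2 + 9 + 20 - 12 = -3*b^3 + 25*b^2 - 53*b + l^2*(8*b - 40) + l*(-5*b^2 + 48*b - 115) + 15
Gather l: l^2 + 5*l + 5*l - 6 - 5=l^2 + 10*l - 11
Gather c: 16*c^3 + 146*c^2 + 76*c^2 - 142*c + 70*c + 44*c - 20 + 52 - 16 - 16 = 16*c^3 + 222*c^2 - 28*c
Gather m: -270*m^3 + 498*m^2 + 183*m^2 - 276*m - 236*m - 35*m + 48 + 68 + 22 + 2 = -270*m^3 + 681*m^2 - 547*m + 140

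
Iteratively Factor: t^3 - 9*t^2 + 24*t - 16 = (t - 1)*(t^2 - 8*t + 16) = (t - 4)*(t - 1)*(t - 4)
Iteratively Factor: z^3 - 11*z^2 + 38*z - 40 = (z - 4)*(z^2 - 7*z + 10) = (z - 5)*(z - 4)*(z - 2)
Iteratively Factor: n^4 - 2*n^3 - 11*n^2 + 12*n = (n)*(n^3 - 2*n^2 - 11*n + 12) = n*(n + 3)*(n^2 - 5*n + 4) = n*(n - 4)*(n + 3)*(n - 1)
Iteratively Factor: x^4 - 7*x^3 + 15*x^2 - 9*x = (x)*(x^3 - 7*x^2 + 15*x - 9) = x*(x - 1)*(x^2 - 6*x + 9) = x*(x - 3)*(x - 1)*(x - 3)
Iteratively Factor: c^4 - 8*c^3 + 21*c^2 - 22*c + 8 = (c - 1)*(c^3 - 7*c^2 + 14*c - 8) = (c - 1)^2*(c^2 - 6*c + 8) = (c - 2)*(c - 1)^2*(c - 4)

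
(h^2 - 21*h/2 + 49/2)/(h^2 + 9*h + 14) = (2*h^2 - 21*h + 49)/(2*(h^2 + 9*h + 14))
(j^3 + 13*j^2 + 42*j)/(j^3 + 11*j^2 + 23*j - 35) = j*(j + 6)/(j^2 + 4*j - 5)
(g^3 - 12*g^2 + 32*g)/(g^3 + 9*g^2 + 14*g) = (g^2 - 12*g + 32)/(g^2 + 9*g + 14)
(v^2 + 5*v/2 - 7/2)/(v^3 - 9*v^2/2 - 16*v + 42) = (v - 1)/(v^2 - 8*v + 12)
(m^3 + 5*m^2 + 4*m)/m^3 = 1 + 5/m + 4/m^2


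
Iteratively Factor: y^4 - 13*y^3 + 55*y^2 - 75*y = (y - 5)*(y^3 - 8*y^2 + 15*y) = (y - 5)*(y - 3)*(y^2 - 5*y) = y*(y - 5)*(y - 3)*(y - 5)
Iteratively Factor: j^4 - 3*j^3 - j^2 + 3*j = (j - 3)*(j^3 - j) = (j - 3)*(j + 1)*(j^2 - j) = j*(j - 3)*(j + 1)*(j - 1)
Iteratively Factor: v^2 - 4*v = (v - 4)*(v)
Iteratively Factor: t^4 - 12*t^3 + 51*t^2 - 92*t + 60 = (t - 2)*(t^3 - 10*t^2 + 31*t - 30) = (t - 5)*(t - 2)*(t^2 - 5*t + 6) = (t - 5)*(t - 2)^2*(t - 3)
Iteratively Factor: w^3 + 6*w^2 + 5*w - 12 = (w + 4)*(w^2 + 2*w - 3) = (w - 1)*(w + 4)*(w + 3)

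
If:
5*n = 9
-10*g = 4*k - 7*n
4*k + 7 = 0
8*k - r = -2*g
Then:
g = 49/25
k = -7/4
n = 9/5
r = -252/25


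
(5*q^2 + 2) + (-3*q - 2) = 5*q^2 - 3*q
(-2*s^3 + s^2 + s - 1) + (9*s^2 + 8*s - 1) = -2*s^3 + 10*s^2 + 9*s - 2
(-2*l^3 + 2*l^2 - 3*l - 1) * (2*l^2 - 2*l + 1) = -4*l^5 + 8*l^4 - 12*l^3 + 6*l^2 - l - 1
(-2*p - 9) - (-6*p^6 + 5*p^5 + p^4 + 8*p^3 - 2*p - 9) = 6*p^6 - 5*p^5 - p^4 - 8*p^3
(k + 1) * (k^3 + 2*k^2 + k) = k^4 + 3*k^3 + 3*k^2 + k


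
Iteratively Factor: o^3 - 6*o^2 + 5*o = (o)*(o^2 - 6*o + 5) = o*(o - 5)*(o - 1)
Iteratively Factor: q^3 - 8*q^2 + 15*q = (q)*(q^2 - 8*q + 15) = q*(q - 3)*(q - 5)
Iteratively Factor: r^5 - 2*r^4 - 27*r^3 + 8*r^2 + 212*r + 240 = (r + 3)*(r^4 - 5*r^3 - 12*r^2 + 44*r + 80) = (r - 5)*(r + 3)*(r^3 - 12*r - 16) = (r - 5)*(r - 4)*(r + 3)*(r^2 + 4*r + 4) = (r - 5)*(r - 4)*(r + 2)*(r + 3)*(r + 2)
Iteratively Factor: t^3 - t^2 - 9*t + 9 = (t - 1)*(t^2 - 9) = (t - 1)*(t + 3)*(t - 3)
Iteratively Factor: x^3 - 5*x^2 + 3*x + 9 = (x - 3)*(x^2 - 2*x - 3) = (x - 3)*(x + 1)*(x - 3)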